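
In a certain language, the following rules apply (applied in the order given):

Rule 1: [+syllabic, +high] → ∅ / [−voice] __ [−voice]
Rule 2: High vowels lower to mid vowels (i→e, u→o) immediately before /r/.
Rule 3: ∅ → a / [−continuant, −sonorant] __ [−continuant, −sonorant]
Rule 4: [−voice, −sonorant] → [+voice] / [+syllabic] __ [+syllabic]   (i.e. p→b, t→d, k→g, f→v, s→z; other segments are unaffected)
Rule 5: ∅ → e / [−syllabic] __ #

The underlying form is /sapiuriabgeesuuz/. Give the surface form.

sabioriabageezuuze

Rule 1 (high vowel syncope): no segment meets the environment; /sapiuriabgeesuuz/ is unchanged.
Rule 2 (pre-rhotic lowering): /u/ is a high vowel immediately before /r/, so it lowers to [o]. /sapiuriabgeesuuz/ → sapioriabgeesuuz.
Rule 3 (stop-cluster a-epenthesis): /b/ and /g/ form a stop–stop cluster, so [a] is inserted between them. /sapioriabgeesuuz/ → sapioriabageesuuz.
Rule 4 (intervocalic voicing): /p/ is a voiceless obstruent between vowels /a/ and /i/, so it voices to [b]. /s/ is a voiceless obstruent between vowels /e/ and /u/, so it voices to [z]. /sapioriabageesuuz/ → sabioriabageezuuz.
Rule 5 (final e-epenthesis): the form ends in the consonant /z/, so [e] is inserted word-finally. /sabioriabageezuuz/ → sabioriabageezuuze.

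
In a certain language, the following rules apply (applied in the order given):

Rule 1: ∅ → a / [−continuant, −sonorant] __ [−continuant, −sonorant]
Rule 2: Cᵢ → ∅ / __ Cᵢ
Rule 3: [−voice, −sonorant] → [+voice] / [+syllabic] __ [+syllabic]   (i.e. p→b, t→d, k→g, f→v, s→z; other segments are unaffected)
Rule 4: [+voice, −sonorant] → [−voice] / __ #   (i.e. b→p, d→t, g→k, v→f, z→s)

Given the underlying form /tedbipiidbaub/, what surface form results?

Rule 1 (stop-cluster a-epenthesis): /d/ and /b/ form a stop–stop cluster, so [a] is inserted between them. /d/ and /b/ form a stop–stop cluster, so [a] is inserted between them. /tedbipiidbaub/ → tedabipiidabaub.
Rule 2 (degemination): no segment meets the environment; /tedabipiidabaub/ is unchanged.
Rule 3 (intervocalic voicing): /p/ is a voiceless obstruent between vowels /i/ and /i/, so it voices to [b]. /tedabipiidabaub/ → tedabibiidabaub.
Rule 4 (final devoicing): /b/ is a voiced obstruent in word-final position, so it devoices to [p]. /tedabibiidabaub/ → tedabibiidabaup.

tedabibiidabaup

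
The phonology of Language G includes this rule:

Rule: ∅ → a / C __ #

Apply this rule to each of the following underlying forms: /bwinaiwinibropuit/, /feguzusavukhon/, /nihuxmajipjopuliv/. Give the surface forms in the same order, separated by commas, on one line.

/bwinaiwinibropuit/: the form ends in the consonant /t/, so [a] is inserted word-finally. → [bwinaiwinibropuita].
/feguzusavukhon/: the form ends in the consonant /n/, so [a] is inserted word-finally. → [feguzusavukhona].
/nihuxmajipjopuliv/: the form ends in the consonant /v/, so [a] is inserted word-finally. → [nihuxmajipjopuliva].

bwinaiwinibropuita, feguzusavukhona, nihuxmajipjopuliva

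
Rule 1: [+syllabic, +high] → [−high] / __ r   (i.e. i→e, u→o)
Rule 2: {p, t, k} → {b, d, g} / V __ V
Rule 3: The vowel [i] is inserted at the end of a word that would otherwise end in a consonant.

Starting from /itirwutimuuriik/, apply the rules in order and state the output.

Rule 1 (pre-rhotic lowering): /i/ is a high vowel immediately before /r/, so it lowers to [e]. /u/ is a high vowel immediately before /r/, so it lowers to [o]. /itirwutimuuriik/ → iterwutimuoriik.
Rule 2 (intervocalic voicing): /t/ is a voiceless stop between vowels /i/ and /e/, so it voices to [d]. /t/ is a voiceless stop between vowels /u/ and /i/, so it voices to [d]. /iterwutimuoriik/ → iderwudimuoriik.
Rule 3 (final i-epenthesis): the form ends in the consonant /k/, so [i] is inserted word-finally. /iderwudimuoriik/ → iderwudimuoriiki.

iderwudimuoriiki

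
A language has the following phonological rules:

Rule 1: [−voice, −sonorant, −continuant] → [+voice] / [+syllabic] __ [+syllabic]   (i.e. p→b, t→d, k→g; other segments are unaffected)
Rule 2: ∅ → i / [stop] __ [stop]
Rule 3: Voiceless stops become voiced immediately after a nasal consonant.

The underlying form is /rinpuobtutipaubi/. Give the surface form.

Rule 1 (intervocalic voicing): /t/ is a voiceless stop between vowels /u/ and /i/, so it voices to [d]. /p/ is a voiceless stop between vowels /i/ and /a/, so it voices to [b]. /rinpuobtutipaubi/ → rinpuobtudibaubi.
Rule 2 (stop-cluster i-epenthesis): /b/ and /t/ form a stop–stop cluster, so [i] is inserted between them. /rinpuobtudibaubi/ → rinpuobitudibaubi.
Rule 3 (post-nasal voicing): /p/ is a voiceless stop immediately after the nasal /n/, so it voices to [b]. /rinpuobitudibaubi/ → rinbuobitudibaubi.

rinbuobitudibaubi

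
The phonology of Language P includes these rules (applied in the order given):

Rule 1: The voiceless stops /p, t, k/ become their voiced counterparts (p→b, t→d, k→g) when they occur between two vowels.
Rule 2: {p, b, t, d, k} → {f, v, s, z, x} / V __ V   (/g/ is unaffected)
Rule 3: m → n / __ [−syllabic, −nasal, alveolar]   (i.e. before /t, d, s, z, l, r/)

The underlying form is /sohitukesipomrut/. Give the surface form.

Rule 1 (intervocalic voicing): /t/ is a voiceless stop between vowels /i/ and /u/, so it voices to [d]. /k/ is a voiceless stop between vowels /u/ and /e/, so it voices to [g]. /p/ is a voiceless stop between vowels /i/ and /o/, so it voices to [b]. /sohitukesipomrut/ → sohidugesibomrut.
Rule 2 (intervocalic spirantization): /d/ is a stop between vowels /i/ and /u/, so it spirantizes to the fricative [z]. /b/ is a stop between vowels /i/ and /o/, so it spirantizes to the fricative [v]. /sohidugesibomrut/ → sohizugesivomrut.
Rule 3 (nasal place assimilation): /m/ precedes the alveolar consonant /r/, so it assimilates in place to [n]. /sohizugesivomrut/ → sohizugesivonrut.

sohizugesivonrut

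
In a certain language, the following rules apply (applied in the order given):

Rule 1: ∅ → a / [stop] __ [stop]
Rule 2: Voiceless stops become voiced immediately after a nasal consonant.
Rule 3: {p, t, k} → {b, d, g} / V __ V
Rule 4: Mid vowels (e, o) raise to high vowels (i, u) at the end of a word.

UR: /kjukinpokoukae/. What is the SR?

Rule 1 (stop-cluster a-epenthesis): no segment meets the environment; /kjukinpokoukae/ is unchanged.
Rule 2 (post-nasal voicing): /p/ is a voiceless stop immediately after the nasal /n/, so it voices to [b]. /kjukinpokoukae/ → kjukinbokoukae.
Rule 3 (intervocalic voicing): /k/ is a voiceless stop between vowels /u/ and /i/, so it voices to [g]. /k/ is a voiceless stop between vowels /o/ and /o/, so it voices to [g]. /k/ is a voiceless stop between vowels /u/ and /a/, so it voices to [g]. /kjukinbokoukae/ → kjuginbogougae.
Rule 4 (final vowel raising): /e/ is a mid vowel in word-final position, so it raises to [i]. /kjuginbogougae/ → kjuginbogougai.

kjuginbogougai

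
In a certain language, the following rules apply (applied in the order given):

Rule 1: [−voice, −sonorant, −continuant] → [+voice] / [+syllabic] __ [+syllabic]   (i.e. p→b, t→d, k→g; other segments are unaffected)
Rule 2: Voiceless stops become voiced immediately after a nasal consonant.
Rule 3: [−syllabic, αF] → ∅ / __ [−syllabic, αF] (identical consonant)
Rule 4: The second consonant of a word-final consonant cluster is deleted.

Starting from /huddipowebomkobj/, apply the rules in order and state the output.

Rule 1 (intervocalic voicing): /p/ is a voiceless stop between vowels /i/ and /o/, so it voices to [b]. /huddipowebomkobj/ → huddibowebomkobj.
Rule 2 (post-nasal voicing): /k/ is a voiceless stop immediately after the nasal /m/, so it voices to [g]. /huddibowebomkobj/ → huddibowebomgobj.
Rule 3 (degemination): /dd/ is a geminate; the first /d/ deletes. /huddibowebomgobj/ → hudibowebomgobj.
Rule 4 (final cluster simplification): /j/ is the second consonant of a word-final cluster /bj/, so it deletes. /hudibowebomgobj/ → hudibowebomgob.

hudibowebomgob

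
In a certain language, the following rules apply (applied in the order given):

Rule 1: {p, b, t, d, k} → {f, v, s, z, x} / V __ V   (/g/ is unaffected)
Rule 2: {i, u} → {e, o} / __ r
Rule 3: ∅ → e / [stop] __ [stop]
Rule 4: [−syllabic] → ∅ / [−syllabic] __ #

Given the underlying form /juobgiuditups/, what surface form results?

Rule 1 (intervocalic spirantization): /d/ is a stop between vowels /u/ and /i/, so it spirantizes to the fricative [z]. /t/ is a stop between vowels /i/ and /u/, so it spirantizes to the fricative [s]. /juobgiuditups/ → juobgiuzisups.
Rule 2 (pre-rhotic lowering): no segment meets the environment; /juobgiuzisups/ is unchanged.
Rule 3 (stop-cluster e-epenthesis): /b/ and /g/ form a stop–stop cluster, so [e] is inserted between them. /juobgiuzisups/ → juobegiuzisups.
Rule 4 (final cluster simplification): /s/ is the second consonant of a word-final cluster /ps/, so it deletes. /juobegiuzisups/ → juobegiuzisup.

juobegiuzisup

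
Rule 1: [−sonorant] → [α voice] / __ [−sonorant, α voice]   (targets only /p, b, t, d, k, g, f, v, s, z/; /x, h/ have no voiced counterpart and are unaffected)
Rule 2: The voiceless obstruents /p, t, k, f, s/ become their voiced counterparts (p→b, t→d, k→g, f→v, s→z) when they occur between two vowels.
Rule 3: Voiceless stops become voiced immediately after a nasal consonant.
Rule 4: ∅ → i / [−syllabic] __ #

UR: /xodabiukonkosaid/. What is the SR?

xodabiugongozaidi

Rule 1 (regressive voicing assimilation): no segment meets the environment; /xodabiukonkosaid/ is unchanged.
Rule 2 (intervocalic voicing): /k/ is a voiceless obstruent between vowels /u/ and /o/, so it voices to [g]. /s/ is a voiceless obstruent between vowels /o/ and /a/, so it voices to [z]. /xodabiukonkosaid/ → xodabiugonkozaid.
Rule 3 (post-nasal voicing): /k/ is a voiceless stop immediately after the nasal /n/, so it voices to [g]. /xodabiugonkozaid/ → xodabiugongozaid.
Rule 4 (final i-epenthesis): the form ends in the consonant /d/, so [i] is inserted word-finally. /xodabiugongozaid/ → xodabiugongozaidi.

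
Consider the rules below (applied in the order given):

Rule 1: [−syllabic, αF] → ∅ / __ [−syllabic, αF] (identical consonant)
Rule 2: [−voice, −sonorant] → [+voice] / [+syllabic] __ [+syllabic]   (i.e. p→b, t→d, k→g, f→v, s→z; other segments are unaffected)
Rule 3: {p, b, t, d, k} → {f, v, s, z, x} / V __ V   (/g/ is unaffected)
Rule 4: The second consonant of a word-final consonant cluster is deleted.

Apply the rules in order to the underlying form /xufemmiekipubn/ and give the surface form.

Rule 1 (degemination): /mm/ is a geminate; the first /m/ deletes. /xufemmiekipubn/ → xufemiekipubn.
Rule 2 (intervocalic voicing): /f/ is a voiceless obstruent between vowels /u/ and /e/, so it voices to [v]. /k/ is a voiceless obstruent between vowels /e/ and /i/, so it voices to [g]. /p/ is a voiceless obstruent between vowels /i/ and /u/, so it voices to [b]. /xufemiekipubn/ → xuvemiegibubn.
Rule 3 (intervocalic spirantization): /b/ is a stop between vowels /i/ and /u/, so it spirantizes to the fricative [v]. /xuvemiegibubn/ → xuvemiegivubn.
Rule 4 (final cluster simplification): /n/ is the second consonant of a word-final cluster /bn/, so it deletes. /xuvemiegivubn/ → xuvemiegivub.

xuvemiegivub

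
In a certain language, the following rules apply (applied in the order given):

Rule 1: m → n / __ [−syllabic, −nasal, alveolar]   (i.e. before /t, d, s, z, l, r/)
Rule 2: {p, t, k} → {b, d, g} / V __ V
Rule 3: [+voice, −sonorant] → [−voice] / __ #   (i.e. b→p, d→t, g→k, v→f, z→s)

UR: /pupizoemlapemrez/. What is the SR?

pubizoenlabenres

Rule 1 (nasal place assimilation): /m/ precedes the alveolar consonant /l/, so it assimilates in place to [n]. /m/ precedes the alveolar consonant /r/, so it assimilates in place to [n]. /pupizoemlapemrez/ → pupizoenlapenrez.
Rule 2 (intervocalic voicing): /p/ is a voiceless stop between vowels /u/ and /i/, so it voices to [b]. /p/ is a voiceless stop between vowels /a/ and /e/, so it voices to [b]. /pupizoenlapenrez/ → pubizoenlabenrez.
Rule 3 (final devoicing): /z/ is a voiced obstruent in word-final position, so it devoices to [s]. /pubizoenlabenrez/ → pubizoenlabenres.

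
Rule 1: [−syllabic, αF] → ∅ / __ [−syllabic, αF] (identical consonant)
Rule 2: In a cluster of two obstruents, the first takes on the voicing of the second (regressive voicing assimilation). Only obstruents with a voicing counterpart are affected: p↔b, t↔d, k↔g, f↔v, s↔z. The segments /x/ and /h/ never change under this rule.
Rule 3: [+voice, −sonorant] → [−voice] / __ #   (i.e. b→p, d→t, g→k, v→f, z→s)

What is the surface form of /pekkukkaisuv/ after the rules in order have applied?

pekukaisuf

Rule 1 (degemination): /kk/ is a geminate; the first /k/ deletes. /kk/ is a geminate; the first /k/ deletes. /pekkukkaisuv/ → pekukaisuv.
Rule 2 (regressive voicing assimilation): no segment meets the environment; /pekukaisuv/ is unchanged.
Rule 3 (final devoicing): /v/ is a voiced obstruent in word-final position, so it devoices to [f]. /pekukaisuv/ → pekukaisuf.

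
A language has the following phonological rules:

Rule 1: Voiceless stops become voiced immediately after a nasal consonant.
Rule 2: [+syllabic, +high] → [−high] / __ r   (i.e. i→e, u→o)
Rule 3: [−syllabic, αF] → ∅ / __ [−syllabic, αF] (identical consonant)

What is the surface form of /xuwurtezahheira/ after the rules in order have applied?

xuwortezaheera

Rule 1 (post-nasal voicing): no segment meets the environment; /xuwurtezahheira/ is unchanged.
Rule 2 (pre-rhotic lowering): /u/ is a high vowel immediately before /r/, so it lowers to [o]. /i/ is a high vowel immediately before /r/, so it lowers to [e]. /xuwurtezahheira/ → xuwortezahheera.
Rule 3 (degemination): /hh/ is a geminate; the first /h/ deletes. /xuwortezahheera/ → xuwortezaheera.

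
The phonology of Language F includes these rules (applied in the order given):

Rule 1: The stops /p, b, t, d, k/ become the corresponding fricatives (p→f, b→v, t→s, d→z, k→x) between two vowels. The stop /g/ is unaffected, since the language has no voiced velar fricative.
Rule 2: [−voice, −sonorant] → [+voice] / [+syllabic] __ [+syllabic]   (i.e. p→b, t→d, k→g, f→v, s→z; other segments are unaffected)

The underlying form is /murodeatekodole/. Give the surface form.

murozeazexozole

Rule 1 (intervocalic spirantization): /d/ is a stop between vowels /o/ and /e/, so it spirantizes to the fricative [z]. /t/ is a stop between vowels /a/ and /e/, so it spirantizes to the fricative [s]. /k/ is a stop between vowels /e/ and /o/, so it spirantizes to the fricative [x]. /d/ is a stop between vowels /o/ and /o/, so it spirantizes to the fricative [z]. /murodeatekodole/ → murozeasexozole.
Rule 2 (intervocalic voicing): /s/ is a voiceless obstruent between vowels /a/ and /e/, so it voices to [z]. /murozeasexozole/ → murozeazexozole.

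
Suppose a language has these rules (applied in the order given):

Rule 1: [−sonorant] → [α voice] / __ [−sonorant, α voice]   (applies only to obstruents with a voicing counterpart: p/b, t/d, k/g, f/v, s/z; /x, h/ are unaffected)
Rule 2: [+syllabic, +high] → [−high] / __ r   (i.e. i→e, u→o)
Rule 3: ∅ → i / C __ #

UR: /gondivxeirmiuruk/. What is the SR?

gondifxeermioruki

Rule 1 (regressive voicing assimilation): /v/ precedes the voiceless obstruent /x/, so it devoices to [f] by assimilation. /gondivxeirmiuruk/ → gondifxeirmiuruk.
Rule 2 (pre-rhotic lowering): /i/ is a high vowel immediately before /r/, so it lowers to [e]. /u/ is a high vowel immediately before /r/, so it lowers to [o]. /gondifxeirmiuruk/ → gondifxeermioruk.
Rule 3 (final i-epenthesis): the form ends in the consonant /k/, so [i] is inserted word-finally. /gondifxeermioruk/ → gondifxeermioruki.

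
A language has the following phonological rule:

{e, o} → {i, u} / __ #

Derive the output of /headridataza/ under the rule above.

No segment of /headridataza/ meets the structural description of the rule, so the form surfaces unchanged.

headridataza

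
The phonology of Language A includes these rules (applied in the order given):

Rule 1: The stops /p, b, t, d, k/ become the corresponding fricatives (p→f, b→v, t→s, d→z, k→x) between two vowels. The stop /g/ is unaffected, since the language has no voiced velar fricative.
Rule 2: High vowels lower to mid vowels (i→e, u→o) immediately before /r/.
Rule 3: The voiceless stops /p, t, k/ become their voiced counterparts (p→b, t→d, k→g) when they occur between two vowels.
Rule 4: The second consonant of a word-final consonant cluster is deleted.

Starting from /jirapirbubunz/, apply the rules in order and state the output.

Rule 1 (intervocalic spirantization): /p/ is a stop between vowels /a/ and /i/, so it spirantizes to the fricative [f]. /b/ is a stop between vowels /u/ and /u/, so it spirantizes to the fricative [v]. /jirapirbubunz/ → jirafirbuvunz.
Rule 2 (pre-rhotic lowering): /i/ is a high vowel immediately before /r/, so it lowers to [e]. /i/ is a high vowel immediately before /r/, so it lowers to [e]. /jirafirbuvunz/ → jeraferbuvunz.
Rule 3 (intervocalic voicing): no segment meets the environment; /jeraferbuvunz/ is unchanged.
Rule 4 (final cluster simplification): /z/ is the second consonant of a word-final cluster /nz/, so it deletes. /jeraferbuvunz/ → jeraferbuvun.

jeraferbuvun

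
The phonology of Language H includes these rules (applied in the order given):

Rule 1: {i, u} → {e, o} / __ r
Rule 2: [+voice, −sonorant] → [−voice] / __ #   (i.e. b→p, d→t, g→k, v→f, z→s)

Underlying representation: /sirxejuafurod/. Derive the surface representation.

Rule 1 (pre-rhotic lowering): /i/ is a high vowel immediately before /r/, so it lowers to [e]. /u/ is a high vowel immediately before /r/, so it lowers to [o]. /sirxejuafurod/ → serxejuaforod.
Rule 2 (final devoicing): /d/ is a voiced obstruent in word-final position, so it devoices to [t]. /serxejuaforod/ → serxejuaforot.

serxejuaforot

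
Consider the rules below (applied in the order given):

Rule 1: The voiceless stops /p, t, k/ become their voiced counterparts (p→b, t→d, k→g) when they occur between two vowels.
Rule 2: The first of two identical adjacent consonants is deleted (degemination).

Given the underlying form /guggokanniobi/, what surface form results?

gugoganiobi

Rule 1 (intervocalic voicing): /k/ is a voiceless stop between vowels /o/ and /a/, so it voices to [g]. /guggokanniobi/ → guggoganniobi.
Rule 2 (degemination): /gg/ is a geminate; the first /g/ deletes. /nn/ is a geminate; the first /n/ deletes. /guggoganniobi/ → gugoganiobi.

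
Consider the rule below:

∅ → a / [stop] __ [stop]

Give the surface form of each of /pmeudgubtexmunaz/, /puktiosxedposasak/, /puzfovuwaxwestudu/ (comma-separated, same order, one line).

pmeudagubatexmunaz, pukatiosxedaposasak, puzfovuwaxwestudu

/pmeudgubtexmunaz/: /d/ and /g/ form a stop–stop cluster, so [a] is inserted between them. /b/ and /t/ form a stop–stop cluster, so [a] is inserted between them. → [pmeudagubatexmunaz].
/puktiosxedposasak/: /k/ and /t/ form a stop–stop cluster, so [a] is inserted between them. /d/ and /p/ form a stop–stop cluster, so [a] is inserted between them. → [pukatiosxedaposasak].
/puzfovuwaxwestudu/: the rule's environment is not met; surfaces unchanged as [puzfovuwaxwestudu].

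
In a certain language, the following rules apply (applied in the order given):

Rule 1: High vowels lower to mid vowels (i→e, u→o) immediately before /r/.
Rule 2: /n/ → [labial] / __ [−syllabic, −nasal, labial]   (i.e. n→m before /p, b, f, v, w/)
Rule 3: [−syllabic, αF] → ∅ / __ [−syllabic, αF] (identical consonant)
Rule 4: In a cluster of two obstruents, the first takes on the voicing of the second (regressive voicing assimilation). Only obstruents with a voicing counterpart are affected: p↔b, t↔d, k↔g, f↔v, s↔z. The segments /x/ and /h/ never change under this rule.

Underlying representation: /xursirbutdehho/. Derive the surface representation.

Rule 1 (pre-rhotic lowering): /u/ is a high vowel immediately before /r/, so it lowers to [o]. /i/ is a high vowel immediately before /r/, so it lowers to [e]. /xursirbutdehho/ → xorserbutdehho.
Rule 2 (nasal place assimilation): no segment meets the environment; /xorserbutdehho/ is unchanged.
Rule 3 (degemination): /hh/ is a geminate; the first /h/ deletes. /xorserbutdehho/ → xorserbutdeho.
Rule 4 (regressive voicing assimilation): /t/ precedes the voiced obstruent /d/, so it voices to [d] by assimilation. /xorserbutdeho/ → xorserbuddeho.

xorserbuddeho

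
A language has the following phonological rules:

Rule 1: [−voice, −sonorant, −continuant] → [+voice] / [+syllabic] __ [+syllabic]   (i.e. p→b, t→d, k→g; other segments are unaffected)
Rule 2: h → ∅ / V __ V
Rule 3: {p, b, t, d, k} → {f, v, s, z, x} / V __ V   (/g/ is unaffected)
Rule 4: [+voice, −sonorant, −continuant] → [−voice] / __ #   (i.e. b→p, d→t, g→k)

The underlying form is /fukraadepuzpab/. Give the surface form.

Rule 1 (intervocalic voicing): /p/ is a voiceless stop between vowels /e/ and /u/, so it voices to [b]. /fukraadepuzpab/ → fukraadebuzpab.
Rule 2 (intervocalic h-deletion): no segment meets the environment; /fukraadebuzpab/ is unchanged.
Rule 3 (intervocalic spirantization): /d/ is a stop between vowels /a/ and /e/, so it spirantizes to the fricative [z]. /b/ is a stop between vowels /e/ and /u/, so it spirantizes to the fricative [v]. /fukraadebuzpab/ → fukraazevuzpab.
Rule 4 (final devoicing): /b/ is a voiced stop in word-final position, so it devoices to [p]. /fukraazevuzpab/ → fukraazevuzpap.

fukraazevuzpap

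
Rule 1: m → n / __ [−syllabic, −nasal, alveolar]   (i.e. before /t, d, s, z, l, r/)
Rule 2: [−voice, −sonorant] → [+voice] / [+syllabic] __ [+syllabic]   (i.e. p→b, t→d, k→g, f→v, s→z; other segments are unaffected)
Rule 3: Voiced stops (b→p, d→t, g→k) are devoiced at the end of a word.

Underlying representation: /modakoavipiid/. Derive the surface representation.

Rule 1 (nasal place assimilation): no segment meets the environment; /modakoavipiid/ is unchanged.
Rule 2 (intervocalic voicing): /k/ is a voiceless obstruent between vowels /a/ and /o/, so it voices to [g]. /p/ is a voiceless obstruent between vowels /i/ and /i/, so it voices to [b]. /modakoavipiid/ → modagoavibiid.
Rule 3 (final devoicing): /d/ is a voiced stop in word-final position, so it devoices to [t]. /modagoavibiid/ → modagoavibiit.

modagoavibiit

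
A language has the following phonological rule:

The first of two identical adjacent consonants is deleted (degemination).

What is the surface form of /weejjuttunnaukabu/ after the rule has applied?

weejutunaukabu

/jj/ is a geminate; the first /j/ deletes.
/tt/ is a geminate; the first /t/ deletes.
/nn/ is a geminate; the first /n/ deletes.
The other instances of /w/, /j/, /t/, /n/, /k/, /b/ do not occur in the required environment and remain unchanged.
Surface form: [weejutunaukabu].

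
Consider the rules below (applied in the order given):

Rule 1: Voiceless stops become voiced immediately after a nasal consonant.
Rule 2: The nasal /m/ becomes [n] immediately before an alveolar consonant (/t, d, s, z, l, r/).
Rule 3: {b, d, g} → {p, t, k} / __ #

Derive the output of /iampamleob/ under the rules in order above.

iambanleop

Rule 1 (post-nasal voicing): /p/ is a voiceless stop immediately after the nasal /m/, so it voices to [b]. /iampamleob/ → iambamleob.
Rule 2 (nasal place assimilation): /m/ precedes the alveolar consonant /l/, so it assimilates in place to [n]. /iambamleob/ → iambanleob.
Rule 3 (final devoicing): /b/ is a voiced stop in word-final position, so it devoices to [p]. /iambanleob/ → iambanleop.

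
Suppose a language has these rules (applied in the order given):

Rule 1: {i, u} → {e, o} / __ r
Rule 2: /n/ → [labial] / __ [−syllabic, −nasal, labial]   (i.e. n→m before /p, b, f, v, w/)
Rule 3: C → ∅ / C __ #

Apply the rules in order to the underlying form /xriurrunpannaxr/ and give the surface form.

Rule 1 (pre-rhotic lowering): /u/ is a high vowel immediately before /r/, so it lowers to [o]. /xriurrunpannaxr/ → xriorrunpannaxr.
Rule 2 (nasal place assimilation): /n/ precedes the labial consonant /p/, so it assimilates in place to [m]. /xriorrunpannaxr/ → xriorrumpannaxr.
Rule 3 (final cluster simplification): /r/ is the second consonant of a word-final cluster /xr/, so it deletes. /xriorrumpannaxr/ → xriorrumpannax.

xriorrumpannax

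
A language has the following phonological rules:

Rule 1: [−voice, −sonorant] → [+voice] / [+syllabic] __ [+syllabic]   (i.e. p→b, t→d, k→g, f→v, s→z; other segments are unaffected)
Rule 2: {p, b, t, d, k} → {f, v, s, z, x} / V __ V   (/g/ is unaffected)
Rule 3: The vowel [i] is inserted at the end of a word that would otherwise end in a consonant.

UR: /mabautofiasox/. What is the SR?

mavauzoviazoxi

Rule 1 (intervocalic voicing): /t/ is a voiceless obstruent between vowels /u/ and /o/, so it voices to [d]. /f/ is a voiceless obstruent between vowels /o/ and /i/, so it voices to [v]. /s/ is a voiceless obstruent between vowels /a/ and /o/, so it voices to [z]. /mabautofiasox/ → mabaudoviazox.
Rule 2 (intervocalic spirantization): /b/ is a stop between vowels /a/ and /a/, so it spirantizes to the fricative [v]. /d/ is a stop between vowels /u/ and /o/, so it spirantizes to the fricative [z]. /mabaudoviazox/ → mavauzoviazox.
Rule 3 (final i-epenthesis): the form ends in the consonant /x/, so [i] is inserted word-finally. /mavauzoviazox/ → mavauzoviazoxi.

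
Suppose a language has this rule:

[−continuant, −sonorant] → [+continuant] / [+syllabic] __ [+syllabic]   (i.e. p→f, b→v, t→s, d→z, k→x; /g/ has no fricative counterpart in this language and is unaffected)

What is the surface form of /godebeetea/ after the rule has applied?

/d/ is a stop between vowels /o/ and /e/, so it spirantizes to the fricative [z].
/b/ is a stop between vowels /e/ and /e/, so it spirantizes to the fricative [v].
/t/ is a stop between vowels /e/ and /e/, so it spirantizes to the fricative [s].
Surface form: [gozeveesea].

gozeveesea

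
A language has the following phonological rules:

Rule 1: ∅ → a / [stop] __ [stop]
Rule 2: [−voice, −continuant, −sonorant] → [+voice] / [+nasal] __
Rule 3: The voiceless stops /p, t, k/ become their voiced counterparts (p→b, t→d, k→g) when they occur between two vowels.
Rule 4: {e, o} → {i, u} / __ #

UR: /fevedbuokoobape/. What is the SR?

Rule 1 (stop-cluster a-epenthesis): /d/ and /b/ form a stop–stop cluster, so [a] is inserted between them. /fevedbuokoobape/ → fevedabuokoobape.
Rule 2 (post-nasal voicing): no segment meets the environment; /fevedabuokoobape/ is unchanged.
Rule 3 (intervocalic voicing): /k/ is a voiceless stop between vowels /o/ and /o/, so it voices to [g]. /p/ is a voiceless stop between vowels /a/ and /e/, so it voices to [b]. /fevedabuokoobape/ → fevedabuogoobabe.
Rule 4 (final vowel raising): /e/ is a mid vowel in word-final position, so it raises to [i]. /fevedabuogoobabe/ → fevedabuogoobabi.

fevedabuogoobabi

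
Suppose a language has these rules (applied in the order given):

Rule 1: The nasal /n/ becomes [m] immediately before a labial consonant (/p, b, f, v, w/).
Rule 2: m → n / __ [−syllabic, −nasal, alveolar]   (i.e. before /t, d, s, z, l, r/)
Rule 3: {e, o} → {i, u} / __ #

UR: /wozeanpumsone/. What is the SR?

wozeampunsoni

Rule 1 (nasal place assimilation): /n/ precedes the labial consonant /p/, so it assimilates in place to [m]. /wozeanpumsone/ → wozeampumsone.
Rule 2 (nasal place assimilation): /m/ precedes the alveolar consonant /s/, so it assimilates in place to [n]. /wozeampumsone/ → wozeampunsone.
Rule 3 (final vowel raising): /e/ is a mid vowel in word-final position, so it raises to [i]. /wozeampunsone/ → wozeampunsoni.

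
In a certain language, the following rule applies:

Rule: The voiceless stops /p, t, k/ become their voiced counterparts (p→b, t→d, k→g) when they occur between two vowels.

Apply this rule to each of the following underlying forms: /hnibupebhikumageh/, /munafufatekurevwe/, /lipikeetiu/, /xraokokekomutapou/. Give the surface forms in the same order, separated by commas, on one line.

hnibubebhigumageh, munafufadegurevwe, libigeediu, xraogogegomudabou

/hnibupebhikumageh/: /p/ is a voiceless stop between vowels /u/ and /e/, so it voices to [b]. /k/ is a voiceless stop between vowels /i/ and /u/, so it voices to [g]. → [hnibubebhigumageh].
/munafufatekurevwe/: /t/ is a voiceless stop between vowels /a/ and /e/, so it voices to [d]. /k/ is a voiceless stop between vowels /e/ and /u/, so it voices to [g]. → [munafufadegurevwe].
/lipikeetiu/: /p/ is a voiceless stop between vowels /i/ and /i/, so it voices to [b]. /k/ is a voiceless stop between vowels /i/ and /e/, so it voices to [g]. /t/ is a voiceless stop between vowels /e/ and /i/, so it voices to [d]. → [libigeediu].
/xraokokekomutapou/: /k/ is a voiceless stop between vowels /o/ and /o/, so it voices to [g]. /k/ is a voiceless stop between vowels /o/ and /e/, so it voices to [g]. /k/ is a voiceless stop between vowels /e/ and /o/, so it voices to [g]. /t/ is a voiceless stop between vowels /u/ and /a/, so it voices to [d]. /p/ is a voiceless stop between vowels /a/ and /o/, so it voices to [b]. → [xraogogegomudabou].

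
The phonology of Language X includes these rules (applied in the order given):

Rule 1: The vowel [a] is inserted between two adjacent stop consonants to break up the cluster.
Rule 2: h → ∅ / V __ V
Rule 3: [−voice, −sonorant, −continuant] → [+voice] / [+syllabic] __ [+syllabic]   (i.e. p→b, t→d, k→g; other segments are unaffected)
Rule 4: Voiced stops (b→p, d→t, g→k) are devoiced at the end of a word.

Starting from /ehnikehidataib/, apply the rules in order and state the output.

ehnigeidadaip

Rule 1 (stop-cluster a-epenthesis): no segment meets the environment; /ehnikehidataib/ is unchanged.
Rule 2 (intervocalic h-deletion): /h/ occurs between vowels /e/ and /i/, so it deletes. /ehnikehidataib/ → ehnikeidataib.
Rule 3 (intervocalic voicing): /k/ is a voiceless stop between vowels /i/ and /e/, so it voices to [g]. /t/ is a voiceless stop between vowels /a/ and /a/, so it voices to [d]. /ehnikeidataib/ → ehnigeidadaib.
Rule 4 (final devoicing): /b/ is a voiced stop in word-final position, so it devoices to [p]. /ehnigeidadaib/ → ehnigeidadaip.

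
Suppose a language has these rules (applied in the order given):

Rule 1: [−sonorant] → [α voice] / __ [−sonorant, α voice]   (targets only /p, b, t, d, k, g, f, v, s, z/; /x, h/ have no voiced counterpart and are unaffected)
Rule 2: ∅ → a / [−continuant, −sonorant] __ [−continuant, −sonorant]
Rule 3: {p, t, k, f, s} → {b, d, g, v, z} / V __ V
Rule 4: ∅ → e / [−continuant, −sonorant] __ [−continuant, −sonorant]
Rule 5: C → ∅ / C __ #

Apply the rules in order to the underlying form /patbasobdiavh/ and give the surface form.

Rule 1 (regressive voicing assimilation): /t/ precedes the voiced obstruent /b/, so it voices to [d] by assimilation. /v/ precedes the voiceless obstruent /h/, so it devoices to [f] by assimilation. /patbasobdiavh/ → padbasobdiafh.
Rule 2 (stop-cluster a-epenthesis): /d/ and /b/ form a stop–stop cluster, so [a] is inserted between them. /b/ and /d/ form a stop–stop cluster, so [a] is inserted between them. /padbasobdiafh/ → padabasobadiafh.
Rule 3 (intervocalic voicing): /s/ is a voiceless obstruent between vowels /a/ and /o/, so it voices to [z]. /padabasobadiafh/ → padabazobadiafh.
Rule 4 (stop-cluster e-epenthesis): no segment meets the environment; /padabazobadiafh/ is unchanged.
Rule 5 (final cluster simplification): /h/ is the second consonant of a word-final cluster /fh/, so it deletes. /padabazobadiafh/ → padabazobadiaf.

padabazobadiaf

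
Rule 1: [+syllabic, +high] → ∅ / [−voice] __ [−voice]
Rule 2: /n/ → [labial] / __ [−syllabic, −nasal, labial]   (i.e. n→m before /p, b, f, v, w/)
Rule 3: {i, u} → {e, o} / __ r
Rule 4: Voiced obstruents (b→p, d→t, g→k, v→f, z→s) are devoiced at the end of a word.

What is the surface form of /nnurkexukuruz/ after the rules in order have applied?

nnorkexkorus

Rule 1 (high vowel syncope): /u/ is a high vowel flanked by voiceless consonants /x/ and /k/, so it deletes. /nnurkexukuruz/ → nnurkexkuruz.
Rule 2 (nasal place assimilation): no segment meets the environment; /nnurkexkuruz/ is unchanged.
Rule 3 (pre-rhotic lowering): /u/ is a high vowel immediately before /r/, so it lowers to [o]. /u/ is a high vowel immediately before /r/, so it lowers to [o]. /nnurkexkuruz/ → nnorkexkoruz.
Rule 4 (final devoicing): /z/ is a voiced obstruent in word-final position, so it devoices to [s]. /nnorkexkoruz/ → nnorkexkorus.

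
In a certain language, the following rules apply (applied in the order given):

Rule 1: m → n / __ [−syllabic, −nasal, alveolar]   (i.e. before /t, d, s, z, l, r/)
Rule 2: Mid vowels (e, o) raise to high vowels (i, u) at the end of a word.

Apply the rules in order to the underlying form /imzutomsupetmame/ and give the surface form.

Rule 1 (nasal place assimilation): /m/ precedes the alveolar consonant /z/, so it assimilates in place to [n]. /m/ precedes the alveolar consonant /s/, so it assimilates in place to [n]. /imzutomsupetmame/ → inzutonsupetmame.
Rule 2 (final vowel raising): /e/ is a mid vowel in word-final position, so it raises to [i]. /inzutonsupetmame/ → inzutonsupetmami.

inzutonsupetmami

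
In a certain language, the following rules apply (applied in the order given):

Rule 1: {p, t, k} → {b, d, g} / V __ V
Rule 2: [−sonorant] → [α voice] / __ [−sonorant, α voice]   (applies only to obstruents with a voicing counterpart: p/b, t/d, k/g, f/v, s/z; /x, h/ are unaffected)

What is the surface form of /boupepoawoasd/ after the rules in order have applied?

Rule 1 (intervocalic voicing): /p/ is a voiceless stop between vowels /u/ and /e/, so it voices to [b]. /p/ is a voiceless stop between vowels /e/ and /o/, so it voices to [b]. /boupepoawoasd/ → boubeboawoasd.
Rule 2 (regressive voicing assimilation): /s/ precedes the voiced obstruent /d/, so it voices to [z] by assimilation. /boubeboawoasd/ → boubeboawoazd.

boubeboawoazd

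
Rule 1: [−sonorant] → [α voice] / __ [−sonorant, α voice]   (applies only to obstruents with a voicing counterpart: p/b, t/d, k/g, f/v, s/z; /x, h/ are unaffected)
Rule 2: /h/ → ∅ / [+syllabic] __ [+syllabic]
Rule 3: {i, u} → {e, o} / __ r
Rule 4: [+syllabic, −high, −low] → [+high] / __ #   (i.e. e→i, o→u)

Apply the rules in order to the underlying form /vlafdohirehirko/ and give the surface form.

Rule 1 (regressive voicing assimilation): /f/ precedes the voiced obstruent /d/, so it voices to [v] by assimilation. /vlafdohirehirko/ → vlavdohirehirko.
Rule 2 (intervocalic h-deletion): /h/ occurs between vowels /o/ and /i/, so it deletes. /h/ occurs between vowels /e/ and /i/, so it deletes. /vlavdohirehirko/ → vlavdoireirko.
Rule 3 (pre-rhotic lowering): /i/ is a high vowel immediately before /r/, so it lowers to [e]. /i/ is a high vowel immediately before /r/, so it lowers to [e]. /vlavdoireirko/ → vlavdoereerko.
Rule 4 (final vowel raising): /o/ is a mid vowel in word-final position, so it raises to [u]. /vlavdoereerko/ → vlavdoereerku.

vlavdoereerku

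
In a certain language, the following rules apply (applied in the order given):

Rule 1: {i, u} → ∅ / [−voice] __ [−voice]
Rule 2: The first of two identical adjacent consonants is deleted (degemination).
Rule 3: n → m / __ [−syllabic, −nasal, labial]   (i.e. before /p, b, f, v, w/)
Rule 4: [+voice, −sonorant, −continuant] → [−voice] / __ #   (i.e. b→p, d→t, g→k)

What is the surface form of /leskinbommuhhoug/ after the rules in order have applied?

leskimbomuhouk

Rule 1 (high vowel syncope): no segment meets the environment; /leskinbommuhhoug/ is unchanged.
Rule 2 (degemination): /mm/ is a geminate; the first /m/ deletes. /hh/ is a geminate; the first /h/ deletes. /leskinbommuhhoug/ → leskinbomuhoug.
Rule 3 (nasal place assimilation): /n/ precedes the labial consonant /b/, so it assimilates in place to [m]. /leskinbomuhoug/ → leskimbomuhoug.
Rule 4 (final devoicing): /g/ is a voiced stop in word-final position, so it devoices to [k]. /leskimbomuhoug/ → leskimbomuhouk.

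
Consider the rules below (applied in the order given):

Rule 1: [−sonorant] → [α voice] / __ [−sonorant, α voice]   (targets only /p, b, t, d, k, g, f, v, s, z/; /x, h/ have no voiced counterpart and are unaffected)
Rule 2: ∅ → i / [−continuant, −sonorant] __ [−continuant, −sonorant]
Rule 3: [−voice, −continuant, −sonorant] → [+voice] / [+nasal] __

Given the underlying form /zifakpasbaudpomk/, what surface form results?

Rule 1 (regressive voicing assimilation): /s/ precedes the voiced obstruent /b/, so it voices to [z] by assimilation. /d/ precedes the voiceless obstruent /p/, so it devoices to [t] by assimilation. /zifakpasbaudpomk/ → zifakpazbautpomk.
Rule 2 (stop-cluster i-epenthesis): /k/ and /p/ form a stop–stop cluster, so [i] is inserted between them. /t/ and /p/ form a stop–stop cluster, so [i] is inserted between them. /zifakpazbautpomk/ → zifakipazbautipomk.
Rule 3 (post-nasal voicing): /k/ is a voiceless stop immediately after the nasal /m/, so it voices to [g]. /zifakipazbautipomk/ → zifakipazbautipomg.

zifakipazbautipomg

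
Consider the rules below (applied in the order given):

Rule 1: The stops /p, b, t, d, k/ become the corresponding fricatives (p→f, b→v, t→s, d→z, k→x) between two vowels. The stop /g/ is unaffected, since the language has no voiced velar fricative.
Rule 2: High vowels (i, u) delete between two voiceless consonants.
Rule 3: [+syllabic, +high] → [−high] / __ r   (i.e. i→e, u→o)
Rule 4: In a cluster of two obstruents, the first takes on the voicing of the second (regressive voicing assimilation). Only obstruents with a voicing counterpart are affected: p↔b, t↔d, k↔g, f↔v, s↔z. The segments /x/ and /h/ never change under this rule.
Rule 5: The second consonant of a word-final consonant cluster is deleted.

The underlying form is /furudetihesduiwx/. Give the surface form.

Rule 1 (intervocalic spirantization): /d/ is a stop between vowels /u/ and /e/, so it spirantizes to the fricative [z]. /t/ is a stop between vowels /e/ and /i/, so it spirantizes to the fricative [s]. /furudetihesduiwx/ → furuzesihesduiwx.
Rule 2 (high vowel syncope): /i/ is a high vowel flanked by voiceless consonants /s/ and /h/, so it deletes. /furuzesihesduiwx/ → furuzeshesduiwx.
Rule 3 (pre-rhotic lowering): /u/ is a high vowel immediately before /r/, so it lowers to [o]. /furuzeshesduiwx/ → foruzeshesduiwx.
Rule 4 (regressive voicing assimilation): /s/ precedes the voiced obstruent /d/, so it voices to [z] by assimilation. /foruzeshesduiwx/ → foruzeshezduiwx.
Rule 5 (final cluster simplification): /x/ is the second consonant of a word-final cluster /wx/, so it deletes. /foruzeshezduiwx/ → foruzeshezduiw.

foruzeshezduiw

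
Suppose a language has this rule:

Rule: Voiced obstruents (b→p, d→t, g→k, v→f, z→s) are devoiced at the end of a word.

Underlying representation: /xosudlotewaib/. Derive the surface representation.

xosudlotewaip

Scanning /xosudlotewaib/: /d/ at position 5 is not in the conditioning environment; /b/ is a voiced obstruent in word-final position, so it devoices to [p].
Result: [xosudlotewaip].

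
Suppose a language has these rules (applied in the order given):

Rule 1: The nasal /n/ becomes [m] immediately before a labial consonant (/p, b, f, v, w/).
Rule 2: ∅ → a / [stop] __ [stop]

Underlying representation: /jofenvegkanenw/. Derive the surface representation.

jofemvegakanemw

Rule 1 (nasal place assimilation): /n/ precedes the labial consonant /v/, so it assimilates in place to [m]. /n/ precedes the labial consonant /w/, so it assimilates in place to [m]. /jofenvegkanenw/ → jofemvegkanemw.
Rule 2 (stop-cluster a-epenthesis): /g/ and /k/ form a stop–stop cluster, so [a] is inserted between them. /jofemvegkanemw/ → jofemvegakanemw.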